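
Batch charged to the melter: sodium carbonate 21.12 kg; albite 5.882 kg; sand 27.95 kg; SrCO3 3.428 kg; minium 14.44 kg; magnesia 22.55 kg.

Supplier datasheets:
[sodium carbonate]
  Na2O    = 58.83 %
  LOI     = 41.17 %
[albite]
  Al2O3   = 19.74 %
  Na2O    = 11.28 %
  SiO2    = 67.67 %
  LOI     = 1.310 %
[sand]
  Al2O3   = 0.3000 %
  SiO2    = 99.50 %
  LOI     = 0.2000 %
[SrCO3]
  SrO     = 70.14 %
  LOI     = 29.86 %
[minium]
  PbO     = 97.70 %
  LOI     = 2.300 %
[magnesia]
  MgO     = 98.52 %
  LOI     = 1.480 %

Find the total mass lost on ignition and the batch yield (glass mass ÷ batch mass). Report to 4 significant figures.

LOI loss = 10.52 kg; glass = 84.85 kg; yield = 88.97%

The working math holds exact precision end to end. In-progress results are shown, rounded to four significant figures, at each printed step — every reported figure is rounded a single time; the derived quantities are rebuilt at exact precision (glass mass, totals, ignition loss, six oxide percentages, yield) from the weighed amounts at 84.85 kg of glass precisely as stated by question or answer.
Each material's LOI contribution:
  sodium carbonate: 21.12 × 0.4117 = 8.695 kg
  albite: 5.882 × 0.01310 = 0.07705 kg
  sand: 27.95 × 0.002000 = 0.05590 kg
  SrCO3: 3.428 × 0.2986 = 1.024 kg
  minium: 14.44 × 0.02300 = 0.3321 kg
  magnesia: 22.55 × 0.01480 = 0.3337 kg
Total LOI = 10.52 kg
Glass = batch − LOI = 95.37 − 10.52 = 84.85 kg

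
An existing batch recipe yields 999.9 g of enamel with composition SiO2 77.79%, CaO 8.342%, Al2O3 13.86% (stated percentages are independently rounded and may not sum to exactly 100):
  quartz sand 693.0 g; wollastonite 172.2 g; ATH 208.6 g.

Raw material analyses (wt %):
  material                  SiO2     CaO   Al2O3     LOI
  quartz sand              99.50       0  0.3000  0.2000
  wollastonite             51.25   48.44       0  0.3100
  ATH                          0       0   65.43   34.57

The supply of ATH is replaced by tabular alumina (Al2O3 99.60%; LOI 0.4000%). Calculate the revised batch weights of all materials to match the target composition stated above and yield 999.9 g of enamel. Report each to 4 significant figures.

Revised batch per 999.9 g enamel:
  quartz sand: 693.0 g
  wollastonite: 172.2 g
  tabular alumina: 137.1 g
Total batch = 1002 g; LOI loss = 2.468 g

Values along the way appear rounded off to 4 significant figures at each printed step; the working math keeps exact precision all the way through — exactly one rounding is applied to each reported figure. The derived quantities are recomputed using the weight values at 999.9 g of glass in full float precision (totals, ignition loss, the three compositions, the yield, glass mass), precisely as stated by the question or the answer.
Target masses of each oxide per 999.9 g enamel:
  SiO2: 77.79% × 999.9 = 777.8 g
  CaO: 8.342% × 999.9 = 83.41 g
  Al2O3: 13.86% × 999.9 = 138.6 g
Checking each oxide sum from the weights as reported, on the stated basis (delivered sums recover each target net of answer rounding effects):
  SiO2: 693.0·0.9950 + 172.2·0.5125 = 777.8 g (target 777.8 g)
  CaO: 172.2·0.4844 = 83.41 g (target 83.41 g)
  Al2O3: 693.0·0.003000 + 137.1·0.9960 = 138.6 g (target 138.6 g)
Glass-mass sanity pass: batch total minus LOI = 999.8 g (targets for the oxides total 999.8 g; with the basis standing at 999.9 g — deltas are rounding alone).
Total batch = Σ batch = 1002 g; Σ batch·LOI gives LOI loss = 2.468 g; yield = glass ÷ total batch = 99.75%.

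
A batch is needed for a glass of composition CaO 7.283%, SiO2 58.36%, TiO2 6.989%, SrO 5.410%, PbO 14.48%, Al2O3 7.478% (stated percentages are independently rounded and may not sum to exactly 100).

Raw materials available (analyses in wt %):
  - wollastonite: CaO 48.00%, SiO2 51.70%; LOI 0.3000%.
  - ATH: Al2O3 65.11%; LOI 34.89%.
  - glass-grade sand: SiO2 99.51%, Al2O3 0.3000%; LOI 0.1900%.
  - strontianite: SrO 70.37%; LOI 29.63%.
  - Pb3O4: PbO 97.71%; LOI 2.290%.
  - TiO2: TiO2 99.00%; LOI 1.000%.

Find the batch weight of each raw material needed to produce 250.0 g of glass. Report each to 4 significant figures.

Working values are displayed rounded to four significant digits across the worked steps; the working math keeps full float precision at every stage — every reported number is rounded once only — derived quantities (six oxide percentages, ignition loss, glass mass, yield, the totals) are computed at exact precision from the batch weights per 250.0 g of glass exactly as printed in the problem or the answer.
Target oxide masses per 250.0 g glass:
  CaO: 7.283% × 250.0 = 18.21 g
  SiO2: 58.36% × 250.0 = 145.9 g
  TiO2: 6.989% × 250.0 = 17.47 g
  SrO: 5.410% × 250.0 = 13.52 g
  PbO: 14.48% × 250.0 = 36.20 g
  Al2O3: 7.478% × 250.0 = 18.70 g
Balance tally, oxide-wise, from the weights as reported, for the quoted basis mass (sums match the target masses once rounding is allowed for):
  CaO: 37.93·0.4800 = 18.21 g (target 18.21 g)
  SiO2: 37.93·0.5170 + 126.9·0.9951 = 145.9 g (target 145.9 g)
  TiO2: 17.65·0.9900 = 17.47 g (target 17.47 g)
  SrO: 19.22·0.7037 = 13.53 g (target 13.52 g)
  PbO: 37.05·0.9771 = 36.20 g (target 36.20 g)
  Al2O3: 28.13·0.6511 + 126.9·0.003000 = 18.70 g (target 18.70 g)
Glass mass check: whole batch net of LOI = 250.0 g (per-oxide target masses sum to 250.0 g; with the basis standing at 250.0 g — rounding explains the deltas).
Summing the batch: Σ batch = 266.9 g; loss to ignition Σ batch·LOI = 16.89 g; glass ÷ batch gives a yield of 93.67%.

Batch per 250.0 g glass:
  wollastonite: 37.93 g
  ATH: 28.13 g
  glass-grade sand: 126.9 g
  strontianite: 19.22 g
  Pb3O4: 37.05 g
  TiO2: 17.65 g
Total batch = 266.9 g; LOI loss = 16.89 g; yield = 93.67%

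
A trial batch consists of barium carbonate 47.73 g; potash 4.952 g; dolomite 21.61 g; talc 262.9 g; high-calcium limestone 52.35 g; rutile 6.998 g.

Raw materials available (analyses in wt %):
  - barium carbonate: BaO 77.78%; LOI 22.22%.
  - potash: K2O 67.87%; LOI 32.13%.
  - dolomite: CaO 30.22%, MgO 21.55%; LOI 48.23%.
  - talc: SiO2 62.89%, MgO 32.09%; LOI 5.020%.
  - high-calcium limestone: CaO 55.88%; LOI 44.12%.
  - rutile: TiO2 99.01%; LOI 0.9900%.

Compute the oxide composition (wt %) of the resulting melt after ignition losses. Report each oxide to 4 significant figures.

Values along the way appear rounded to four significant digits when written out; each numeric step keeps full precision all the way through; each reported value receives exactly one rounding; all derived quantities, which include LOI, yield, the totals, net glass mass, the six compositions, are recomputed at full float precision, as quoted within the problem or answer text, from the batch weights on 337.6 g of glass.
Delivered oxide masses:
  CaO: 21.61·0.3022 + 52.35·0.5588 = 35.78 g
  BaO: 47.73·0.7778 = 37.12 g
  SiO2: 262.9·0.6289 = 165.3 g
  K2O: 4.952·0.6787 = 3.361 g
  TiO2: 6.998·0.9901 = 6.929 g
  MgO: 21.61·0.2155 + 262.9·0.3209 = 89.02 g
LOI: 47.73·0.2222 + 4.952·0.3213 + 21.61·0.4823 + 262.9·0.05020 + 52.35·0.4412 + 6.998·0.009900 = 58.98 g
Resulting glass, batch − LOI: 396.5 − 58.98 = 337.6 g (= Σ oxide masses)
wt % = 100 × oxide mass / glass mass

Glass mass = 337.6 g (batch 396.5 − LOI 58.98).
Composition: CaO 10.60%, BaO 11.00%, SiO2 48.98%, K2O 0.9957%, TiO2 2.053%, MgO 26.37%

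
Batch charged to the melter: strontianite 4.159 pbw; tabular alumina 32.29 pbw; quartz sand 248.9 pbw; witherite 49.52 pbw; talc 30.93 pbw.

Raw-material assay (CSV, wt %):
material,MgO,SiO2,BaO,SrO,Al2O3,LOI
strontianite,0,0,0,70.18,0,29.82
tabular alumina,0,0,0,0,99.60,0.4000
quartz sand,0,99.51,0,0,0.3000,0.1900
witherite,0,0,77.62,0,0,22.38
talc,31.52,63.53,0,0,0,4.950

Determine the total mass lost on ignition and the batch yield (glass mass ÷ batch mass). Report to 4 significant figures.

LOI loss = 14.46 pbw; glass = 351.3 pbw; yield = 96.05%

Every computation keeps exact precision through every step — values along the way are displayed rounded to 4 significant digits as written; exactly one rounding lands on each reported figure. The derived quantities, including the five compositions, ignition loss, totals, the yield, glass mass, are re-derived starting from the weights for 351.3 pbw of glass at exact precision as quoted within question or answer.
Loss on ignition, line by line:
  strontianite: 4.159 × 0.2982 = 1.240 pbw
  tabular alumina: 32.29 × 0.004000 = 0.1292 pbw
  quartz sand: 248.9 × 0.001900 = 0.4729 pbw
  witherite: 49.52 × 0.2238 = 11.08 pbw
  talc: 30.93 × 0.04950 = 1.531 pbw
Total LOI = 14.46 pbw
Glass = batch − LOI = 365.8 − 14.46 = 351.3 pbw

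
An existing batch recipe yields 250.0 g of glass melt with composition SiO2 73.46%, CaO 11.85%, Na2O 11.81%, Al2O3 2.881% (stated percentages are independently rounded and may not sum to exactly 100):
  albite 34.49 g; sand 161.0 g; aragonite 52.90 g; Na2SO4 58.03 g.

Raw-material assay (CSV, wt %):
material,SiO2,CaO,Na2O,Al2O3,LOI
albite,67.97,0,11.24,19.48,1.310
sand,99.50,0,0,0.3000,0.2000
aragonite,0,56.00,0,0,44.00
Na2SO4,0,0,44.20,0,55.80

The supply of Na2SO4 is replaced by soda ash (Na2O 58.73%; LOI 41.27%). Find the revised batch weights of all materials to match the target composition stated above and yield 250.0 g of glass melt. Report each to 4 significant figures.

Revised batch per 250.0 g glass melt:
  albite: 34.49 g
  sand: 161.0 g
  aragonite: 52.90 g
  soda ash: 43.67 g
Total batch = 292.1 g; LOI loss = 42.07 g

The working math holds full precision from first step to last. Working values are shown, with 4-significant-figure rounding, between the steps. Every reported number includes exactly one rounding — derived quantities are rebuilt using the weight values for 250.0 g of glass at full float precision (the totals, LOI, yield, the four compositions, net glass mass), as written in the problem or the answer.
Target oxide masses per 250.0 g glass melt:
  SiO2: 73.46% × 250.0 = 183.6 g
  CaO: 11.85% × 250.0 = 29.62 g
  Na2O: 11.81% × 250.0 = 29.52 g
  Al2O3: 2.881% × 250.0 = 7.202 g
Per-oxide balance check with the batch weights as given, for the quoted basis mass (delivered sums recover each target once rounding is allowed for):
  SiO2: 34.49·0.6797 + 161.0·0.9950 = 183.6 g (target 183.6 g)
  CaO: 52.90·0.5600 = 29.62 g (target 29.62 g)
  Na2O: 34.49·0.1124 + 43.67·0.5873 = 29.52 g (target 29.52 g)
  Al2O3: 34.49·0.1948 + 161.0·0.003000 = 7.202 g (target 7.202 g)
Glass-mass sanity pass: Σ batch − LOI loss = 250.0 g (targets for the oxides total 250.0 g; versus the stated basis of 250.0 g — any gap is answer rounding).
Whole-batch sum: Σ batch = 292.1 g; LOI removed, Σ of batch·LOI: 42.07 g; glass ÷ batch gives a yield of 85.59%.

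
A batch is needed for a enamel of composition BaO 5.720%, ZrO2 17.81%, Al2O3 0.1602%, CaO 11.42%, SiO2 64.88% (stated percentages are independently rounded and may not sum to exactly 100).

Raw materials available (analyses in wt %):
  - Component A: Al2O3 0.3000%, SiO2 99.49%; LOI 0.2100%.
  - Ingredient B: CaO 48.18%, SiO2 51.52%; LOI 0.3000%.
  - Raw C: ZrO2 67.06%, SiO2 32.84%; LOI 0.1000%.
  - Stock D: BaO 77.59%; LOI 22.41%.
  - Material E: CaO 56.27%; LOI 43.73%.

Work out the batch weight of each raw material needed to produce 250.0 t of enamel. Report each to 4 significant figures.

Full float precision is kept end to end; in-progress results are printed with 4-significant-digit rounding when written out. Every reported figure is rounded exactly once. The derived quantities (the totals, five oxide percentages, net glass mass, LOI, the yield) are carried at full float precision starting from the weights on 250.0 t of glass, as written in the question or the answer.
Target masses of each oxide per 250.0 t enamel:
  BaO: 5.720% × 250.0 = 14.30 t
  ZrO2: 17.81% × 250.0 = 44.52 t
  Al2O3: 0.1602% × 250.0 = 0.4005 t
  CaO: 11.42% × 250.0 = 28.55 t
  SiO2: 64.88% × 250.0 = 162.2 t
Sums-versus-targets review using the reported weights, on the stated basis (every target is met by its sum modulo rounding of the values):
  BaO: 18.43·0.7759 = 14.30 t (target 14.30 t)
  ZrO2: 66.40·0.6706 = 44.53 t (target 44.52 t)
  Al2O3: 133.5·0.003000 = 0.4005 t (target 0.4005 t)
  CaO: 14.71·0.4818 + 38.15·0.5627 = 28.55 t (target 28.55 t)
  SiO2: 133.5·0.9949 + 14.71·0.5152 + 66.40·0.3284 = 162.2 t (target 162.2 t)
Consistency of the glass mass: whole batch net of LOI = 250.0 t (the targets, summed, come to 250.0 t; stated basis 250.0 t — a pure rounding effect).
Total batch = Σ batch = 271.2 t; loss to ignition Σ batch·LOI = 21.20 t; yield = glass ÷ total batch = 92.18%.

Batch per 250.0 t enamel:
  Component A: 133.5 t
  Ingredient B: 14.71 t
  Raw C: 66.40 t
  Stock D: 18.43 t
  Material E: 38.15 t
Total batch = 271.2 t; LOI loss = 21.20 t; yield = 92.18%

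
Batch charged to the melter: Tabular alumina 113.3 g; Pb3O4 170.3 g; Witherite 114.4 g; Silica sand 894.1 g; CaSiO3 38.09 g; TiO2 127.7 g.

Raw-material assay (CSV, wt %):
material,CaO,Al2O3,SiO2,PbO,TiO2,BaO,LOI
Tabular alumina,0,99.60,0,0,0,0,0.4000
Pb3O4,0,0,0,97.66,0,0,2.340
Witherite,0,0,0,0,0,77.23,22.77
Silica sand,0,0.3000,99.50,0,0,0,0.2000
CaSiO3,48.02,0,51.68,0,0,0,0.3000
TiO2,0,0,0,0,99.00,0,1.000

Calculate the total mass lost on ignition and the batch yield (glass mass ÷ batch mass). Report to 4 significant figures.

LOI loss = 33.67 g; glass = 1424 g; yield = 97.69%

Full precision is maintained in all steps — working values appear (rounded to 4 significant digits) as written. Each reported value takes a single rounding; all derived quantities are rebuilt at full precision (net glass mass, ignition loss, the yield, the totals, six oxide percentages) using the weight values per 1424 g of glass exactly as printed in the problem or the answer.
LOI of each material in turn:
  Tabular alumina: 113.3 × 0.004000 = 0.4532 g
  Pb3O4: 170.3 × 0.02340 = 3.985 g
  Witherite: 114.4 × 0.2277 = 26.05 g
  Silica sand: 894.1 × 0.002000 = 1.788 g
  CaSiO3: 38.09 × 0.003000 = 0.1143 g
  TiO2: 127.7 × 0.01000 = 1.277 g
Total LOI = 33.67 g
Glass = batch − LOI = 1458 − 33.67 = 1424 g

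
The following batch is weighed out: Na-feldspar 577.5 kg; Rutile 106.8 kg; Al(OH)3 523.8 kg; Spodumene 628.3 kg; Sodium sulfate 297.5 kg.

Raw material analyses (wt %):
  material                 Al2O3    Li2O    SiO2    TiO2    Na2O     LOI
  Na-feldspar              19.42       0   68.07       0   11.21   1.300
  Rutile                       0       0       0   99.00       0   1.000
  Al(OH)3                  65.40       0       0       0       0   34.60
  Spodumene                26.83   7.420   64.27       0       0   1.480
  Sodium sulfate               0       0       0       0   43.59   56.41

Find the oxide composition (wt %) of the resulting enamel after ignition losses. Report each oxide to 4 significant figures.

All internal work holds full precision all the way through. Intermediates are displayed (rounded to four significant digits) in the working. A single rounding completes each reported number; all derived quantities (net glass mass, the yield, totals, five oxide percentages, ignition loss) are rebuilt in full float precision from the weighed amounts for 1767 kg of glass as they appear in either problem or answer.
Delivered oxide masses:
  Al2O3: 577.5·0.1942 + 523.8·0.6540 + 628.3·0.2683 = 623.3 kg
  Li2O: 628.3·0.07420 = 46.62 kg
  SiO2: 577.5·0.6807 + 628.3·0.6427 = 796.9 kg
  TiO2: 106.8·0.9900 = 105.7 kg
  Na2O: 577.5·0.1121 + 297.5·0.4359 = 194.4 kg
LOI: 577.5·0.01300 + 106.8·0.01000 + 523.8·0.3460 + 628.3·0.01480 + 297.5·0.5641 = 366.9 kg
Glass mass = batch − LOI = 2134 − 366.9 = 1767 kg (= the summed oxide contributions)
oxide / glass × 100 gives the wt %

Glass mass = 1767 kg (batch 2134 − LOI 366.9).
Composition: Al2O3 35.27%, Li2O 2.638%, SiO2 45.10%, TiO2 5.984%, Na2O 11.00%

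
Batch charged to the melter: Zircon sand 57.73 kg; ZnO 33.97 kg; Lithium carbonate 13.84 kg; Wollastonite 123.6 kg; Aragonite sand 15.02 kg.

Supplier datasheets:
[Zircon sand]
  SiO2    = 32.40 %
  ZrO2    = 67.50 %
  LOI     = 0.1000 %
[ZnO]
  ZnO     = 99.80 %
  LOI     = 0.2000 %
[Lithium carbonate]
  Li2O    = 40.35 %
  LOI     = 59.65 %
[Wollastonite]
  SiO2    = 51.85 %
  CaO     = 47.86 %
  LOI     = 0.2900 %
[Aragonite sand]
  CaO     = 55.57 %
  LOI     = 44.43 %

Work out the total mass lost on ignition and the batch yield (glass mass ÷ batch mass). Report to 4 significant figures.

LOI loss = 15.41 kg; glass = 228.7 kg; yield = 93.69%

The whole derivation maintains full float precision through every step; mid-chain values are displayed rounded off to 4 significant digits as written — exactly one rounding lands on each reported figure. The derived quantities (totals, LOI, glass mass, the five compositions, yield) are carried at exact precision starting from the weights on 228.7 kg of glass exactly as shown in the problem or answer text.
Per-material ignition loss:
  Zircon sand: 57.73 × 0.001000 = 0.05773 kg
  ZnO: 33.97 × 0.002000 = 0.06794 kg
  Lithium carbonate: 13.84 × 0.5965 = 8.256 kg
  Wollastonite: 123.6 × 0.002900 = 0.3584 kg
  Aragonite sand: 15.02 × 0.4443 = 6.673 kg
Total LOI = 15.41 kg
Glass = batch − LOI = 244.2 − 15.41 = 228.7 kg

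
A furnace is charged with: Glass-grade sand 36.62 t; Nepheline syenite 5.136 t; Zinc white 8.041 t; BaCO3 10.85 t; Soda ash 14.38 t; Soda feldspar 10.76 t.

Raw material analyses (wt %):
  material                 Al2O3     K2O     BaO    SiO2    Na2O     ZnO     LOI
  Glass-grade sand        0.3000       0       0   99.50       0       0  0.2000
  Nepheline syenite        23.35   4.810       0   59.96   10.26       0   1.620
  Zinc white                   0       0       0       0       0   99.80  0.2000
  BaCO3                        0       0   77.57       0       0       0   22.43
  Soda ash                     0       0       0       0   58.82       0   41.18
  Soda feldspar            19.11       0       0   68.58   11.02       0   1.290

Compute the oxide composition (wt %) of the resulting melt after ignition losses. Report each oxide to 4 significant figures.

Glass mass = 77.12 t (batch 85.79 − LOI 8.667).
Composition: Al2O3 4.364%, K2O 0.3203%, BaO 10.91%, SiO2 60.81%, Na2O 13.19%, ZnO 10.41%

Intermediates are printed, rounded to four significant digits, alongside each step; every computation carries full precision in all steps. A single rounding completes each reported result; derived quantities are carried from the batch weights per 77.12 t of glass in full precision (the yield, glass mass, the six compositions, LOI, the totals) as given in the question or the answer.
Per-oxide mass from batch:
  Al2O3: 36.62·0.003000 + 5.136·0.2335 + 10.76·0.1911 = 3.365 t
  K2O: 5.136·0.04810 = 0.2470 t
  BaO: 10.85·0.7757 = 8.416 t
  SiO2: 36.62·0.9950 + 5.136·0.5996 + 10.76·0.6858 = 46.90 t
  Na2O: 5.136·0.1026 + 14.38·0.5882 + 10.76·0.1102 = 10.17 t
  ZnO: 8.041·0.9980 = 8.025 t
LOI: 36.62·0.002000 + 5.136·0.01620 + 8.041·0.002000 + 10.85·0.2243 + 14.38·0.4118 + 10.76·0.01290 = 8.667 t
The glass mass, total less LOI, = 85.79 − 8.667 = 77.12 t (= the summed oxide contributions)
wt % = oxide mass / glass mass × 100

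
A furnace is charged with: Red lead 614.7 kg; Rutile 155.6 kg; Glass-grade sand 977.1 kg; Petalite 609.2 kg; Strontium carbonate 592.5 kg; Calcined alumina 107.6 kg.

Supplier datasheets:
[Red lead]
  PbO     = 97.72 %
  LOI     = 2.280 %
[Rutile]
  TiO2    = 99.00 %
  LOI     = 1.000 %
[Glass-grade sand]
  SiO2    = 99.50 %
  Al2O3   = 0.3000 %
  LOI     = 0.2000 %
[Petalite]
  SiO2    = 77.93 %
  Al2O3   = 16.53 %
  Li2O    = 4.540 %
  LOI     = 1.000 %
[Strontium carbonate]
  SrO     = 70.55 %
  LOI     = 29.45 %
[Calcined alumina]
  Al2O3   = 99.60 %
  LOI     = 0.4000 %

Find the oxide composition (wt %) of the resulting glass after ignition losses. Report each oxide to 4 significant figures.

All internal work carries exact precision at all times — intermediates are printed rounded off to 4 significant figures within the worked lines. A single rounding produces each reported number; the derived quantities, which include LOI, the yield, six oxide percentages, glass mass, the totals, are re-derived at exact precision, as they appear in the question or the answer, from the batch weights per 2858 kg of glass.
Per-oxide mass from batch:
  TiO2: 155.6·0.9900 = 154.0 kg
  SiO2: 977.1·0.9950 + 609.2·0.7793 = 1447 kg
  Al2O3: 977.1·0.003000 + 609.2·0.1653 + 107.6·0.9960 = 210.8 kg
  PbO: 614.7·0.9772 = 600.7 kg
  SrO: 592.5·0.7055 = 418.0 kg
  Li2O: 609.2·0.04540 = 27.66 kg
LOI: 614.7·0.02280 + 155.6·0.01000 + 977.1·0.002000 + 609.2·0.01000 + 592.5·0.2945 + 107.6·0.004000 = 198.5 kg
Resulting glass, batch − LOI: 3057 − 198.5 = 2858 kg (= Σ oxide masses)
each oxide over glass, ×100, is wt %

Glass mass = 2858 kg (batch 3057 − LOI 198.5).
Composition: TiO2 5.390%, SiO2 50.63%, Al2O3 7.375%, PbO 21.02%, SrO 14.63%, Li2O 0.9677%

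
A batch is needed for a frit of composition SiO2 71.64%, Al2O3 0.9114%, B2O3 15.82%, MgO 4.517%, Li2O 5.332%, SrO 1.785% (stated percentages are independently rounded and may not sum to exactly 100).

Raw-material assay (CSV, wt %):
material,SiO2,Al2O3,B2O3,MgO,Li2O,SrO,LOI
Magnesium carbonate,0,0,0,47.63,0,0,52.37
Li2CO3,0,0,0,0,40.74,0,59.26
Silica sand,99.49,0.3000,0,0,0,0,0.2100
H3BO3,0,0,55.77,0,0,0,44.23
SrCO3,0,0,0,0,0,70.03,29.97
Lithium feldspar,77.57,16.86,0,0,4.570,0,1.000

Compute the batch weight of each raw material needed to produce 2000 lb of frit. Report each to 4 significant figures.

Working values are displayed (rounded to 4 significant digits) in the working; the whole derivation maintains full precision at all times — every reported value takes exactly one rounding. Derived quantities are carried at full precision (LOI, the yield, glass mass, totals, the six compositions) from the batch weights at 2000 lb of glass precisely as stated by the question or the answer.
Per-oxide target masses for 2000 lb frit:
  SiO2: 71.64% × 2000 = 1433 lb
  Al2O3: 0.9114% × 2000 = 18.23 lb
  B2O3: 15.82% × 2000 = 316.4 lb
  MgO: 4.517% × 2000 = 90.34 lb
  Li2O: 5.332% × 2000 = 106.6 lb
  SrO: 1.785% × 2000 = 35.70 lb
Mass-balance tally per oxide working from each reported weight, relative to the basis at hand (sum by sum, the targets are met exact up to rounding of places):
  SiO2: 1375·0.9949 + 83.65·0.7757 = 1433 lb (target 1433 lb)
  Al2O3: 1375·0.003000 + 83.65·0.1686 = 18.23 lb (target 18.23 lb)
  B2O3: 567.3·0.5577 = 316.4 lb (target 316.4 lb)
  MgO: 189.7·0.4763 = 90.35 lb (target 90.34 lb)
  Li2O: 252.4·0.4074 + 83.65·0.04570 = 106.7 lb (target 106.6 lb)
  SrO: 50.98·0.7003 = 35.70 lb (target 35.70 lb)
Glass-mass closure: the batch minus its LOI: 2000 lb (the Σ of target masses is 2000 lb; basis as stated: 2000 lb — differing by rounding only).
Batch grand total — Σ batch = 2519 lb; LOI removed, Σ of batch·LOI: 518.8 lb; as yield: glass ÷ batch → 79.40%.

Batch per 2000 lb frit:
  Magnesium carbonate: 189.7 lb
  Li2CO3: 252.4 lb
  Silica sand: 1375 lb
  H3BO3: 567.3 lb
  SrCO3: 50.98 lb
  Lithium feldspar: 83.65 lb
Total batch = 2519 lb; LOI loss = 518.8 lb; yield = 79.40%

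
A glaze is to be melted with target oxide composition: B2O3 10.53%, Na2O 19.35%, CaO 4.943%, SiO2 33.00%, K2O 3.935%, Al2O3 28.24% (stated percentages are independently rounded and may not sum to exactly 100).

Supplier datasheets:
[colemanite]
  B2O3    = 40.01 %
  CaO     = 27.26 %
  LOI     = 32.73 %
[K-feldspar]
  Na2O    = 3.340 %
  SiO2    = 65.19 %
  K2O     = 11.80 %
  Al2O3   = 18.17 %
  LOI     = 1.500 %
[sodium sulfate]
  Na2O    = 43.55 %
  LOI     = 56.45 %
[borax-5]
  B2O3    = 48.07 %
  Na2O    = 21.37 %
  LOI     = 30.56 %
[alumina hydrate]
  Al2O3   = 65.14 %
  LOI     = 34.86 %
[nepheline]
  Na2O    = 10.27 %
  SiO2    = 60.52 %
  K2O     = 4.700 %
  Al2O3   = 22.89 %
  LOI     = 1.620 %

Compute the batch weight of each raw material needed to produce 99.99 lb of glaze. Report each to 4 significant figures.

Batch per 99.99 lb glaze:
  colemanite: 18.13 lb
  K-feldspar: 20.37 lb
  sodium sulfate: 31.84 lb
  borax-5: 6.812 lb
  alumina hydrate: 26.22 lb
  nepheline: 32.59 lb
Total batch = 136.0 lb; LOI loss = 35.96 lb; yield = 73.55%

Mid-chain values are shown (rounded to 4 significant digits) across the worked steps; every computation holds full precision through every step. Each reported figure is rounded exactly once — all derived quantities are computed from the weighed amounts for 99.99 lb of glass in full precision (the totals, net glass mass, the yield, LOI, the six compositions), as set out in problem or answer.
The oxide mass targets at 99.99 lb glaze:
  B2O3: 10.53% × 99.99 = 10.53 lb
  Na2O: 19.35% × 99.99 = 19.35 lb
  CaO: 4.943% × 99.99 = 4.943 lb
  SiO2: 33.00% × 99.99 = 33.00 lb
  K2O: 3.935% × 99.99 = 3.935 lb
  Al2O3: 28.24% × 99.99 = 28.24 lb
Verifying the oxide balance applying the batch weights above, per the basis as stated (target by target, the sums agree up to rounding of the answer):
  B2O3: 18.13·0.4001 + 6.812·0.4807 = 10.53 lb (target 10.53 lb)
  Na2O: 20.37·0.03340 + 31.84·0.4355 + 6.812·0.2137 + 32.59·0.1027 = 19.35 lb (target 19.35 lb)
  CaO: 18.13·0.2726 = 4.942 lb (target 4.943 lb)
  SiO2: 20.37·0.6519 + 32.59·0.6052 = 33.00 lb (target 33.00 lb)
  K2O: 20.37·0.1180 + 32.59·0.04700 = 3.935 lb (target 3.935 lb)
  Al2O3: 20.37·0.1817 + 26.22·0.6514 + 32.59·0.2289 = 28.24 lb (target 28.24 lb)
Mass balance on the glass: whole batch net of LOI = 100.0 lb (targets for the oxides total 99.99 lb; versus the stated basis of 99.99 lb — deltas are rounding alone).
Adding the batch up: Σ batch = 136.0 lb; LOI loss = Σ batch·LOI = 35.96 lb; glass ÷ batch gives a yield of 73.55%.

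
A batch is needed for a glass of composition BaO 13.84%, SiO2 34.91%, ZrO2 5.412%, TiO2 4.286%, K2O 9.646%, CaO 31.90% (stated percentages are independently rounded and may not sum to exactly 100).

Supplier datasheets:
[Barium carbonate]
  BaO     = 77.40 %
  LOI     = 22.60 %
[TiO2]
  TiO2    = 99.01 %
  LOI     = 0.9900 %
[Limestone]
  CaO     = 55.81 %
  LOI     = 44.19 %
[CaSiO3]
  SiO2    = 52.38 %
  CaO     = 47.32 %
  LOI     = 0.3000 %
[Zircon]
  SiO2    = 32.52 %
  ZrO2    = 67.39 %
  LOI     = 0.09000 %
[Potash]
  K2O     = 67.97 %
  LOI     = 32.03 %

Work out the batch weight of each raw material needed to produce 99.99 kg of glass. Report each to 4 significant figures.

Batch per 99.99 kg glass:
  Barium carbonate: 17.88 kg
  TiO2: 4.328 kg
  Limestone: 4.876 kg
  CaSiO3: 61.66 kg
  Zircon: 8.030 kg
  Potash: 14.19 kg
Total batch = 111.0 kg; LOI loss = 10.98 kg; yield = 90.11%

The intermediate values appear, rounded to 4 significant digits, when written out. Full precision is carried at each step. A single rounding finalizes every reported number; the derived quantities (the six compositions, yield, totals, ignition loss, net glass mass) are re-derived from the batch weights per 99.99 kg of glass in full precision, as given in the question or the answer.
Target oxide masses per 99.99 kg glass:
  BaO: 13.84% × 99.99 = 13.84 kg
  SiO2: 34.91% × 99.99 = 34.91 kg
  ZrO2: 5.412% × 99.99 = 5.411 kg
  TiO2: 4.286% × 99.99 = 4.286 kg
  K2O: 9.646% × 99.99 = 9.645 kg
  CaO: 31.90% × 99.99 = 31.90 kg
Sums-versus-targets review given the weights on record, against the basis in use (every target is met by its sum net of answer rounding effects):
  BaO: 17.88·0.7740 = 13.84 kg (target 13.84 kg)
  SiO2: 61.66·0.5238 + 8.030·0.3252 = 34.91 kg (target 34.91 kg)
  ZrO2: 8.030·0.6739 = 5.411 kg (target 5.411 kg)
  TiO2: 4.328·0.9901 = 4.285 kg (target 4.286 kg)
  K2O: 14.19·0.6797 = 9.645 kg (target 9.645 kg)
  CaO: 4.876·0.5581 + 61.66·0.4732 = 31.90 kg (target 31.90 kg)
Glass-mass sanity pass: net batch after ignition = 99.99 kg (per-oxide target masses sum to 99.98 kg; stated basis 99.99 kg — rounding explains the deltas).
Summing the batch: Σ batch = 111.0 kg; LOI removed, Σ of batch·LOI: 10.98 kg; as yield: glass ÷ batch → 90.11%.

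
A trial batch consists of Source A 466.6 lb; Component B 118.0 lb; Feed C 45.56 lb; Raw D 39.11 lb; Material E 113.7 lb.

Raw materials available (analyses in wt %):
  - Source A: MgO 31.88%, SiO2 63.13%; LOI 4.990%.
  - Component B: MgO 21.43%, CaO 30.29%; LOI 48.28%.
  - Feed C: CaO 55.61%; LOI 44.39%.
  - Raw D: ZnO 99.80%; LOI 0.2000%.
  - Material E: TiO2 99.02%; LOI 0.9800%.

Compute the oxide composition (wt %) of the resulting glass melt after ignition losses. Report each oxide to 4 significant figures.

Glass mass = 681.3 lb (batch 783.0 − LOI 101.7).
Composition: MgO 25.55%, SiO2 43.24%, CaO 8.965%, TiO2 16.53%, ZnO 5.729%

Exact precision is kept from first step to last. Rounding to 4 significant digits applies to every working value as displayed — exactly one rounding goes into every reported result; all derived quantities, including five oxide percentages, yield, the totals, net glass mass, ignition loss, are carried from the batch weights per 681.3 lb of glass at full float precision precisely as stated by question or answer.
What the batch supplies per oxide:
  MgO: 466.6·0.3188 + 118.0·0.2143 = 174.0 lb
  SiO2: 466.6·0.6313 = 294.6 lb
  CaO: 118.0·0.3029 + 45.56·0.5561 = 61.08 lb
  TiO2: 113.7·0.9902 = 112.6 lb
  ZnO: 39.11·0.9980 = 39.03 lb
LOI: 466.6·0.04990 + 118.0·0.4828 + 45.56·0.4439 + 39.11·0.002000 + 113.7·0.009800 = 101.7 lb
Glass = total batch minus LOI = 783.0 − 101.7 = 681.3 lb (consistent with Σ oxide mass)
wt %: oxide over glass, times 100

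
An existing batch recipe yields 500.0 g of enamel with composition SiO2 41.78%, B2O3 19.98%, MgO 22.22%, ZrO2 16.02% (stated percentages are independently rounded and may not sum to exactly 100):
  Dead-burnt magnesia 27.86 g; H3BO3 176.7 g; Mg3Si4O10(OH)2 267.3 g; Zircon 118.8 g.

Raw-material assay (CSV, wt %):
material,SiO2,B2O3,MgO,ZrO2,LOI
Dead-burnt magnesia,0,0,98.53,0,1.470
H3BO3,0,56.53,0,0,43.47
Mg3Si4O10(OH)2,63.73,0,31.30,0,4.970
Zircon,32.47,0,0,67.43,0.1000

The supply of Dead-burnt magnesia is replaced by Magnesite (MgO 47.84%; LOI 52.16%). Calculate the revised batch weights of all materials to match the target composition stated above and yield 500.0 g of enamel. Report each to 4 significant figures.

All internal work keeps full precision in every operation; the intermediate values are displayed (rounded to 4 significant figures) between the steps; each reported number undergoes a single rounding; the derived quantities, which include the yield, ignition loss, net glass mass, four oxide percentages, totals, are recomputed at full float precision, exactly as shown in the question or the answer, starting from the weights on 500.0 g of glass.
Oxide-by-oxide targets in 500.0 g enamel:
  SiO2: 41.78% × 500.0 = 208.9 g
  B2O3: 19.98% × 500.0 = 99.90 g
  MgO: 22.22% × 500.0 = 111.1 g
  ZrO2: 16.02% × 500.0 = 80.10 g
Balance tally, oxide-wise, from the weights as reported, per the basis as stated (every target is met by its sum up to rounding of the answer):
  SiO2: 267.3·0.6373 + 118.8·0.3247 = 208.9 g (target 208.9 g)
  B2O3: 176.7·0.5653 = 99.89 g (target 99.90 g)
  MgO: 57.37·0.4784 + 267.3·0.3130 = 111.1 g (target 111.1 g)
  ZrO2: 118.8·0.6743 = 80.11 g (target 80.10 g)
Glass-mass closure: Σ batch − LOI loss = 500.0 g (per-oxide target masses sum to 500.0 g; against the stated basis, 500.0 g — gaps are rounding artifacts).
Batch grand total — Σ batch = 620.2 g; the LOI term Σ batch·LOI equals 120.1 g; yield = glass ÷ total batch = 80.63%.

Revised batch per 500.0 g enamel:
  Magnesite: 57.37 g
  H3BO3: 176.7 g
  Mg3Si4O10(OH)2: 267.3 g
  Zircon: 118.8 g
Total batch = 620.2 g; LOI loss = 120.1 g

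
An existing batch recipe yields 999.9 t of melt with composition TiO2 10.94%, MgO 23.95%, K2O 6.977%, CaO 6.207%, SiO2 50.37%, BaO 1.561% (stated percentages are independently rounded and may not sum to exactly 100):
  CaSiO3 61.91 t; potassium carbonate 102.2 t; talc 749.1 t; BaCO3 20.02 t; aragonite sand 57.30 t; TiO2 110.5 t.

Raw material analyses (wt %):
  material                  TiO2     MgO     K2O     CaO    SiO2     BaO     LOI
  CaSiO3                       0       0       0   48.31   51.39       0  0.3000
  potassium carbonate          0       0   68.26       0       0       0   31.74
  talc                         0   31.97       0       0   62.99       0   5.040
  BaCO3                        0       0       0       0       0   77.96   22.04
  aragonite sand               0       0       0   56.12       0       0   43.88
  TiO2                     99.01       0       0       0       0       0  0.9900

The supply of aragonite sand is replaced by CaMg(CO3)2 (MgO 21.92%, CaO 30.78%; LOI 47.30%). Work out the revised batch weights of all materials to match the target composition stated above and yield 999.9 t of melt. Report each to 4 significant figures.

Values along the way are displayed with 4-significant-digit rounding on the page — every computation maintains exact precision end to end — every reported value takes exactly one rounding — the derived quantities are re-derived from the batch weights for 999.9 t of glass at full precision (LOI, totals, glass mass, yield, the six compositions), as written in the problem or answer text.
Oxide mass targets, per 999.9 t melt:
  TiO2: 10.94% × 999.9 = 109.4 t
  MgO: 23.95% × 999.9 = 239.5 t
  K2O: 6.977% × 999.9 = 69.76 t
  CaO: 6.207% × 999.9 = 62.06 t
  SiO2: 50.37% × 999.9 = 503.6 t
  BaO: 1.561% × 999.9 = 15.61 t
Checking each oxide sum on the weights just shown, at the basis given (delivered sums recover each target given rounding of the digits):
  TiO2: 110.5·0.9901 = 109.4 t (target 109.4 t)
  MgO: 718.2·0.3197 + 45.05·0.2192 = 239.5 t (target 239.5 t)
  K2O: 102.2·0.6826 = 69.76 t (target 69.76 t)
  CaO: 99.77·0.4831 + 45.05·0.3078 = 62.07 t (target 62.06 t)
  SiO2: 99.77·0.5139 + 718.2·0.6299 = 503.7 t (target 503.6 t)
  BaO: 20.02·0.7796 = 15.61 t (target 15.61 t)
Glass-mass bookkeeping: batch total minus LOI = 1000 t (the targets, summed, come to 999.9 t; versus the stated basis of 999.9 t — rounding explains the deltas).
Batch grand total — Σ batch = 1096 t; loss to ignition Σ batch·LOI = 95.75 t; as yield: glass ÷ batch → 91.26%.

Revised batch per 999.9 t melt:
  CaSiO3: 99.77 t
  potassium carbonate: 102.2 t
  talc: 718.2 t
  BaCO3: 20.02 t
  CaMg(CO3)2: 45.05 t
  TiO2: 110.5 t
Total batch = 1096 t; LOI loss = 95.75 t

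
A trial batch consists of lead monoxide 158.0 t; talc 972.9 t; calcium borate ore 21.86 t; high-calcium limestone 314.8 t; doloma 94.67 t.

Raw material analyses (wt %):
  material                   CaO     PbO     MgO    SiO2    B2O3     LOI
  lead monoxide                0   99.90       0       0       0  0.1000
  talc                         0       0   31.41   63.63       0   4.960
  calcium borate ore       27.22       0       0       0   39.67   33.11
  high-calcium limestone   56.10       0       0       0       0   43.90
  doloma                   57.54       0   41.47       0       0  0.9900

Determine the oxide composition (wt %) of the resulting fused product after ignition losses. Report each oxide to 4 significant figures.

Full float precision is carried in all steps — working values are rounded to 4 significant digits as shown — every reported number is rounded a single time. The derived quantities are rebuilt at full precision (totals, the five compositions, yield, glass mass, ignition loss) using the weight values for 1367 t of glass, precisely as stated by the problem or the answer.
Oxide masses out of the charge:
  CaO: 21.86·0.2722 + 314.8·0.5610 + 94.67·0.5754 = 237.0 t
  PbO: 158.0·0.9990 = 157.8 t
  MgO: 972.9·0.3141 + 94.67·0.4147 = 344.8 t
  SiO2: 972.9·0.6363 = 619.1 t
  B2O3: 21.86·0.3967 = 8.672 t
LOI: 158.0·0.001000 + 972.9·0.04960 + 21.86·0.3311 + 314.8·0.4390 + 94.67·0.009900 = 194.8 t
Net of LOI, the glass mass = 1562 − 194.8 = 1367 t (= the summed oxide contributions)
oxide / glass × 100 gives the wt %

Glass mass = 1367 t (batch 1562 − LOI 194.8).
Composition: CaO 17.33%, PbO 11.54%, MgO 25.22%, SiO2 45.27%, B2O3 0.6342%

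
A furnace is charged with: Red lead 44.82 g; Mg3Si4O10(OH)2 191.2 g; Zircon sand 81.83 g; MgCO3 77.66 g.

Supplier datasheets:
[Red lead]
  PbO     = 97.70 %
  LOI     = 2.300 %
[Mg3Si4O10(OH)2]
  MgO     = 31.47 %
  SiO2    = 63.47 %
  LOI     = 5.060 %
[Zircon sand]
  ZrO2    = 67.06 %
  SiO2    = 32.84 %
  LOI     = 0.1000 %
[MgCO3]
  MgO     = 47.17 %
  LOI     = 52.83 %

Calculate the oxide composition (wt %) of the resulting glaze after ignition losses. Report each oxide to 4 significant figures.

Glass mass = 343.7 g (batch 395.5 − LOI 51.82).
Composition: ZrO2 15.97%, PbO 12.74%, MgO 28.17%, SiO2 43.13%

The whole derivation maintains full float precision throughout — mid-chain values are printed rounded off to 4 significant digits at each printed step — exactly one rounding lands on every reported value — the derived quantities are re-derived at full float precision (yield, LOI, the four compositions, glass mass, the totals) using the weight values at 343.7 g of glass, as set out in problem or answer.
What the batch supplies per oxide:
  ZrO2: 81.83·0.6706 = 54.88 g
  PbO: 44.82·0.9770 = 43.79 g
  MgO: 191.2·0.3147 + 77.66·0.4717 = 96.80 g
  SiO2: 191.2·0.6347 + 81.83·0.3284 = 148.2 g
LOI: 44.82·0.02300 + 191.2·0.05060 + 81.83·0.001000 + 77.66·0.5283 = 51.82 g
batch − LOI leaves glass = 395.5 − 51.82 = 343.7 g (the oxide masses sum to this)
wt % = oxide mass / glass mass × 100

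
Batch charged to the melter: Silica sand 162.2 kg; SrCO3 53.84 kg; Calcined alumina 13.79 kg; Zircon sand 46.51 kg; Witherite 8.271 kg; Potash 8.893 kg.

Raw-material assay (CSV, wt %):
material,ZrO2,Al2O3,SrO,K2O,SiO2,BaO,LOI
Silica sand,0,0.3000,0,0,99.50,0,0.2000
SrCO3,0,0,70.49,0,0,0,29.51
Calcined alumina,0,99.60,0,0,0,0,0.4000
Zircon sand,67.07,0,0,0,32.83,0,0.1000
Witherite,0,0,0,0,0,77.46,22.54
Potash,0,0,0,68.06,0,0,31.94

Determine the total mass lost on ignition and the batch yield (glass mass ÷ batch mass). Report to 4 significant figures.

Mid-chain values are displayed rounded to 4 significant digits within the worked lines; all arithmetic carries full float precision at every stage. A single rounding completes every reported number; all derived quantities, which include ignition loss, the six compositions, the totals, yield, net glass mass, are computed in full float precision, precisely as stated by the problem or answer text, from the batch weights per 272.5 kg of glass.
LOI of each material in turn:
  Silica sand: 162.2 × 0.002000 = 0.3244 kg
  SrCO3: 53.84 × 0.2951 = 15.89 kg
  Calcined alumina: 13.79 × 0.004000 = 0.05516 kg
  Zircon sand: 46.51 × 0.001000 = 0.04651 kg
  Witherite: 8.271 × 0.2254 = 1.864 kg
  Potash: 8.893 × 0.3194 = 2.840 kg
Total LOI = 21.02 kg
Glass = batch − LOI = 293.5 − 21.02 = 272.5 kg

LOI loss = 21.02 kg; glass = 272.5 kg; yield = 92.84%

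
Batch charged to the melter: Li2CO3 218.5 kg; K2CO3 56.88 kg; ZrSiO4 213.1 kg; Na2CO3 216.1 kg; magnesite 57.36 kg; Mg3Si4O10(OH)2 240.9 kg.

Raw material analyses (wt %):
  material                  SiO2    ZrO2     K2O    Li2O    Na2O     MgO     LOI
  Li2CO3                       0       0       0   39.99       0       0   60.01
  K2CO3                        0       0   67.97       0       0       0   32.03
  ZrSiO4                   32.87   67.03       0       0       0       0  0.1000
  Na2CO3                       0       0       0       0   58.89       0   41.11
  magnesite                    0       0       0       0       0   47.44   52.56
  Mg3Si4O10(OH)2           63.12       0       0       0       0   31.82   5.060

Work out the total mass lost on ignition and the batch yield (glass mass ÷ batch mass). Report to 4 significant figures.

The intermediate values are displayed (rounded to four significant figures) when written out — the working math carries full precision at each step — every reported value takes a single rounding — the derived quantities (net glass mass, six oxide percentages, LOI, the totals, yield) are computed from the batch weights at 722.1 kg of glass in full precision, as quoted within either problem or answer.
Per-material ignition loss:
  Li2CO3: 218.5 × 0.6001 = 131.1 kg
  K2CO3: 56.88 × 0.3203 = 18.22 kg
  ZrSiO4: 213.1 × 0.001000 = 0.2131 kg
  Na2CO3: 216.1 × 0.4111 = 88.84 kg
  magnesite: 57.36 × 0.5256 = 30.15 kg
  Mg3Si4O10(OH)2: 240.9 × 0.05060 = 12.19 kg
Total LOI = 280.7 kg
Glass = batch − LOI = 1003 − 280.7 = 722.1 kg

LOI loss = 280.7 kg; glass = 722.1 kg; yield = 72.01%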